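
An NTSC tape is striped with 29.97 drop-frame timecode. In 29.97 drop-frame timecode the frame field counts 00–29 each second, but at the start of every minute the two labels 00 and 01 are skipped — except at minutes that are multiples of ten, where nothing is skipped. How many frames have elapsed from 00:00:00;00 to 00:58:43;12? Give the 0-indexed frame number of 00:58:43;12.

105596

As if non-drop at 30 labels/s: (0 × 3600 + 58 × 60 + 43) × 30 + 12 = 105702.
Minute boundaries passed: 58; those not divisible by 10: 58 − 5 = 53; dropped labels = 2 × 53 = 106.
Actual frame index = 105702 − 106 = 105596.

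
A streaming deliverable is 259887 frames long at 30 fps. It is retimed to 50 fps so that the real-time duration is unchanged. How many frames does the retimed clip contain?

433145 frames

Target frames = source frames × (target rate / source rate) = 259887 × (50)/(30) = 259887 × 5/3 = 433145.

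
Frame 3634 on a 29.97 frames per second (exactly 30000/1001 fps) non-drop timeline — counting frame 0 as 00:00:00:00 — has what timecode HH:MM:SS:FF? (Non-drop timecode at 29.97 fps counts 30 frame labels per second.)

3634 ÷ 30 = 121 full seconds, remainder 4 frames.
121 s = 0 h 2 min 1 s.
Timecode: 00:02:01:04.

00:02:01:04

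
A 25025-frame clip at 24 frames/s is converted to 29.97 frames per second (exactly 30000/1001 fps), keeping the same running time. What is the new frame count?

Target frames = source frames × (target rate / source rate) = 25025 × (30000/1001)/(24) = 25025 × 1250/1001 = 31250.

31250 frames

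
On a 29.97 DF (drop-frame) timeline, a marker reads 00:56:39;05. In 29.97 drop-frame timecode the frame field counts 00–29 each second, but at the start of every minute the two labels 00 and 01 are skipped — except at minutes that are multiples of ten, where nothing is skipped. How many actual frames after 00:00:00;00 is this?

As if non-drop at 30 labels/s: (0 × 3600 + 56 × 60 + 39) × 30 + 5 = 101975.
Minute boundaries passed: 56; those not divisible by 10: 56 − 5 = 51; dropped labels = 2 × 51 = 102.
Actual frame index = 101975 − 102 = 101873.

101873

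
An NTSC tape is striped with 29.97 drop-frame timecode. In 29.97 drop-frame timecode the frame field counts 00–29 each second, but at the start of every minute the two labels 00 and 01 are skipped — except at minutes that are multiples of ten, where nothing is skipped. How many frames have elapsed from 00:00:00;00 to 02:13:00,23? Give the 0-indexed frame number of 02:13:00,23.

As if non-drop at 30 labels/s: (2 × 3600 + 13 × 60 + 0) × 30 + 23 = 239423.
Minute boundaries passed: 133; those not divisible by 10: 133 − 13 = 120; dropped labels = 2 × 120 = 240.
Actual frame index = 239423 − 240 = 239183.

239183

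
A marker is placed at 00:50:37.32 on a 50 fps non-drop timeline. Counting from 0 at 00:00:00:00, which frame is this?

Total seconds to the label: (0 × 3600 + 50 × 60 + 37) = 3037.
Frame index = 3037 × 50 + 32 = 151882.

frame 151882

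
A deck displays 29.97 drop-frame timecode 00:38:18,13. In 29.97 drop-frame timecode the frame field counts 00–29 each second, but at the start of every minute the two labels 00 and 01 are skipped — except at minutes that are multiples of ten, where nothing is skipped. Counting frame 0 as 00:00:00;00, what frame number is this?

As if non-drop at 30 labels/s: (0 × 3600 + 38 × 60 + 18) × 30 + 13 = 68953.
Minute boundaries passed: 38; those not divisible by 10: 38 − 3 = 35; dropped labels = 2 × 35 = 70.
Actual frame index = 68953 − 70 = 68883.

68883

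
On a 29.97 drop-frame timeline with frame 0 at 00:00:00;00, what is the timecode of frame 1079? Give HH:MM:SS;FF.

Ten DF minutes hold 17982 frames, so frame 1079 lies in block 0 (frames 0–17981) with 1079 frames into that block.
The block's first minute is 1800 frames and the rest 1798 each; 1079 frames reaches minute 0, so 0 × 18 + 0 × 2 = 0 labels have been skipped so far.
Adding those back, label number 1079 + 0 = 1079 at 30 labels/s is 35 s + 29 f = 0 h 0 min 35 s frame 29, i.e. 00:00:35;29.

00:00:35;29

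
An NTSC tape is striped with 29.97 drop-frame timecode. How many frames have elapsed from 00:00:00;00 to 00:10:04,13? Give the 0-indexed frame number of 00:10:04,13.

Complete 10-minute blocks: 1, each 17982 frames → 17982.
Remaining 0 whole minutes in the current block: 0 frames.
Within the current minute: 4 × 30 + 13 = 133. Total = 17982 + 0 + 133 = 18115.

18115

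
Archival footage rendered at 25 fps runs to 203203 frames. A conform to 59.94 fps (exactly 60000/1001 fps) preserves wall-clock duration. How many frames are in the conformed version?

487200 frames

Target frames = source frames × (target rate / source rate) = 203203 × (60000/1001)/(25) = 203203 × 2400/1001 = 487200.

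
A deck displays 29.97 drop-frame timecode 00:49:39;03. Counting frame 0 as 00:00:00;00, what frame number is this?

Complete 10-minute blocks: 4, each 17982 frames → 71928.
Remaining 9 whole minutes in the current block: 1800 + 8 × 1798 = 16184 frames.
Within the current minute: 39 × 30 + 3 − 2 = 1171 (labels ;00/;01 skipped at this minute). Total = 71928 + 16184 + 1171 = 89283.

89283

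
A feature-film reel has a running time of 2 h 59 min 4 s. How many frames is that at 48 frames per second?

515712 frames

2 h 59 min 4 s = 10744 s.
Frames = 10744 × 48 = 515712.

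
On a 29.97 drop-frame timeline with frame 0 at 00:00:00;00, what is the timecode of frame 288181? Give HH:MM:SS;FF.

Ten DF minutes hold 17982 frames, so frame 288181 lies in block 16 (frames 287712–305693) with 469 frames into that block.
The block's first minute is 1800 frames and the rest 1798 each; 469 frames reaches minute 0, so 16 × 18 + 0 × 2 = 288 labels have been skipped so far.
Adding those back, label number 288181 + 288 = 288469 at 30 labels/s is 9615 s + 19 f = 2 h 40 min 15 s frame 19, i.e. 02:40:15;19.

02:40:15;19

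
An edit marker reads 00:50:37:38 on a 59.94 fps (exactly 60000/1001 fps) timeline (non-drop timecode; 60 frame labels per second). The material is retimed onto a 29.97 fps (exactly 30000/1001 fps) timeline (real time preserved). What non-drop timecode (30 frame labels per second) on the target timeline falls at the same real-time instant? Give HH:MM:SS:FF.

Source frame index: (0×3600 + 50×60 + 37) × 60 + 38 = 182258.
Real time: 182258 / (60000/1001) = 91220129/30000 s.
Target frame: (91220129/30000) × (30000/1001) = 91129.
At 30 labels/s: frame 91129 → 00:50:37:19.

00:50:37:19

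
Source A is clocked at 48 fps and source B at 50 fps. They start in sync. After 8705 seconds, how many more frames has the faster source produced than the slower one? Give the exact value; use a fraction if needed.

17410 frames

A emits 48 × 8705 = 417840 frames; B emits 50 × 8705 = 435250.
Difference = 17410 frames; B is ahead of A.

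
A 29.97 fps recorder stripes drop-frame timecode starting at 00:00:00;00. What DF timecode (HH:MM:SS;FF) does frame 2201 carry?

Each 10-minute DF block holds 10 × 60 × 30 − 9 × 2 = 17982 frames. 2201 ÷ 17982 → 0 full blocks, remainder 2201.
Within the partial block the first minute is 1800 frames and each further minute 1798, so 1 further minute boundary passed. Total skipped labels = 18 × 0 + 2 × 1 = 2.
Non-drop label index = 2201 + 2 = 2203; at 30 labels/s that is 00:01:13:13, i.e. DF 00:01:13;13.

00:01:13;13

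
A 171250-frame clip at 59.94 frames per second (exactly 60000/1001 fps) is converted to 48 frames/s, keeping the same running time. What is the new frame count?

Target frames = source frames × (target rate / source rate) = 171250 × (48)/(60000/1001) = 171250 × 1001/1250 = 137137.

137137 frames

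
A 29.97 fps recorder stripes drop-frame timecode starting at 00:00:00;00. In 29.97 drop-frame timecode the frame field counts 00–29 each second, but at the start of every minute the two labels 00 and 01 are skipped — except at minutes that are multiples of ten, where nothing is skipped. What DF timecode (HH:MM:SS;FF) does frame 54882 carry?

00:30:31;06

Ten DF minutes hold 17982 frames, so frame 54882 lies in block 3 (frames 53946–71927) with 936 frames into that block.
The block's first minute is 1800 frames and the rest 1798 each; 936 frames reaches minute 0, so 3 × 18 + 0 × 2 = 54 labels have been skipped so far.
Adding those back, label number 54882 + 54 = 54936 at 30 labels/s is 1831 s + 6 f = 0 h 30 min 31 s frame 6, i.e. 00:30:31;06.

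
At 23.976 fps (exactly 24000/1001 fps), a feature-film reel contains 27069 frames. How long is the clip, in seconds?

1129.002875 seconds

Running time = 27069 / (24000/1001) = 1129.002875 s.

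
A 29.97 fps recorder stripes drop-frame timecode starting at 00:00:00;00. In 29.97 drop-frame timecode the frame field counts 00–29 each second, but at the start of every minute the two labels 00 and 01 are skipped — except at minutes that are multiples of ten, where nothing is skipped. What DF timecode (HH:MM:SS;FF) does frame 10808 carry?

00:06:00;20

Ten DF minutes hold 17982 frames, so frame 10808 lies in block 0 (frames 0–17981) with 10808 frames into that block.
The block's first minute is 1800 frames and the rest 1798 each; 10808 frames reaches minute 6, so 0 × 18 + 6 × 2 = 12 labels have been skipped so far.
Adding those back, label number 10808 + 12 = 10820 at 30 labels/s is 360 s + 20 f = 0 h 6 min 0 s frame 20, i.e. 00:06:00;20.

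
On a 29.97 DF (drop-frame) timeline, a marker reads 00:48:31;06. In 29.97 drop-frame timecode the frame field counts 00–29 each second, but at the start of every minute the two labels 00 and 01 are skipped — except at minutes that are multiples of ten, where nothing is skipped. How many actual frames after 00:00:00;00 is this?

87248

As if non-drop at 30 labels/s: (0 × 3600 + 48 × 60 + 31) × 30 + 6 = 87336.
Minute boundaries passed: 48; those not divisible by 10: 48 − 4 = 44; dropped labels = 2 × 44 = 88.
Actual frame index = 87336 − 88 = 87248.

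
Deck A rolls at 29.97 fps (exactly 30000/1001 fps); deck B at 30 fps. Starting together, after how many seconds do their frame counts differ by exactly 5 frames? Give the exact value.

The gap grows by |30 − 30000/1001| = 30/1001 frames per second.
Time for a 5-frame gap: 5 ÷ (30/1001) = 1001/6 s.

1001/6 seconds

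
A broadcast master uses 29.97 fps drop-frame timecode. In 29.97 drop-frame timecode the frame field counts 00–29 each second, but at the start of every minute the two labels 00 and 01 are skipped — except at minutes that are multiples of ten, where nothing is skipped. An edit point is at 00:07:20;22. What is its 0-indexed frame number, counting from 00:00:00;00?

13208

As if non-drop at 30 labels/s: (0 × 3600 + 7 × 60 + 20) × 30 + 22 = 13222.
Minute boundaries passed: 7; those not divisible by 10: 7 − 0 = 7; dropped labels = 2 × 7 = 14.
Actual frame index = 13222 − 14 = 13208.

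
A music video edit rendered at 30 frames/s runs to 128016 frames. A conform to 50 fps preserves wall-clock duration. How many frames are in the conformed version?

Target frames = source frames × (target rate / source rate) = 128016 × (50)/(30) = 128016 × 5/3 = 213360.

213360 frames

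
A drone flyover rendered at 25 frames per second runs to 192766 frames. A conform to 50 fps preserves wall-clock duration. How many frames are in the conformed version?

385532 frames

Target frames = source frames × (target rate / source rate) = 192766 × (50)/(25) = 192766 × 2 = 385532.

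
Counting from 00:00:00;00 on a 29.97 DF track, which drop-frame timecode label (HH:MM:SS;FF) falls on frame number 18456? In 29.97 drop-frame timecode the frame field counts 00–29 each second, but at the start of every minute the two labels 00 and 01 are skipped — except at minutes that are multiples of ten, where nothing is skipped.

00:10:15;24

Ten DF minutes hold 17982 frames, so frame 18456 lies in block 1 (frames 17982–35963) with 474 frames into that block.
The block's first minute is 1800 frames and the rest 1798 each; 474 frames reaches minute 0, so 1 × 18 + 0 × 2 = 18 labels have been skipped so far.
Adding those back, label number 18456 + 18 = 18474 at 30 labels/s is 615 s + 24 f = 0 h 10 min 15 s frame 24, i.e. 00:10:15;24.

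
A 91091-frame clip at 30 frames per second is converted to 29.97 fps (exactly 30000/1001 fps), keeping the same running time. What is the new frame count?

Target frames = source frames × (target rate / source rate) = 91091 × (30000/1001)/(30) = 91091 × 1000/1001 = 91000.

91000 frames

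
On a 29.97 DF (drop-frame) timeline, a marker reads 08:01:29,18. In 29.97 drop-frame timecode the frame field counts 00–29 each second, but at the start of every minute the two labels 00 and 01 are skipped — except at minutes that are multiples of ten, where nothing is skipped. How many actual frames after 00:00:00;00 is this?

Complete 10-minute blocks: 48, each 17982 frames → 863136.
Remaining 1 whole minute in the current block: 1800 + 0 × 1798 = 1800 frames.
Within the current minute: 29 × 30 + 18 − 2 = 886 (labels ;00/;01 skipped at this minute). Total = 863136 + 1800 + 886 = 865822.

865822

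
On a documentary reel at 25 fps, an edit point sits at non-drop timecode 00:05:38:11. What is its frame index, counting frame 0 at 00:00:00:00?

Total seconds to the label: (0 × 3600 + 5 × 60 + 38) = 338.
Frame index = 338 × 25 + 11 = 8461.

frame 8461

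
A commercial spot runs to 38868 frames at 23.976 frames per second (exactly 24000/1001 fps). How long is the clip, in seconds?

Running time = 38868 / (24000/1001) = 1621.1195 s.

1621.1195 seconds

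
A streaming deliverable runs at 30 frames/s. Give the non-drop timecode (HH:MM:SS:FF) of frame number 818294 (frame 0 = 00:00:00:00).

818294 ÷ 30 = 27276 full seconds, remainder 14 frames.
27276 s = 7 h 34 min 36 s.
Timecode: 07:34:36:14.

07:34:36:14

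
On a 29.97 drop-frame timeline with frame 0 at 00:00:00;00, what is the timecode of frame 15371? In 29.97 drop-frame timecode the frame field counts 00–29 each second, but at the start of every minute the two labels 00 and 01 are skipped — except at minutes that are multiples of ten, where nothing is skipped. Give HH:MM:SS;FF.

00:08:32;27

Ten DF minutes hold 17982 frames, so frame 15371 lies in block 0 (frames 0–17981) with 15371 frames into that block.
The block's first minute is 1800 frames and the rest 1798 each; 15371 frames reaches minute 8, so 0 × 18 + 8 × 2 = 16 labels have been skipped so far.
Adding those back, label number 15371 + 16 = 15387 at 30 labels/s is 512 s + 27 f = 0 h 8 min 32 s frame 27, i.e. 00:08:32;27.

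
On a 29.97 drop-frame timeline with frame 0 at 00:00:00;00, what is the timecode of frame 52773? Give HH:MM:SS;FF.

00:29:20;27

Ten DF minutes hold 17982 frames, so frame 52773 lies in block 2 (frames 35964–53945) with 16809 frames into that block.
The block's first minute is 1800 frames and the rest 1798 each; 16809 frames reaches minute 9, so 2 × 18 + 9 × 2 = 54 labels have been skipped so far.
Adding those back, label number 52773 + 54 = 52827 at 30 labels/s is 1760 s + 27 f = 0 h 29 min 20 s frame 27, i.e. 00:29:20;27.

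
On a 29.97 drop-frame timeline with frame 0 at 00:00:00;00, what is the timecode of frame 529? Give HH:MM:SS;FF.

Ten DF minutes hold 17982 frames, so frame 529 lies in block 0 (frames 0–17981) with 529 frames into that block.
The block's first minute is 1800 frames and the rest 1798 each; 529 frames reaches minute 0, so 0 × 18 + 0 × 2 = 0 labels have been skipped so far.
Adding those back, label number 529 + 0 = 529 at 30 labels/s is 17 s + 19 f = 0 h 0 min 17 s frame 19, i.e. 00:00:17;19.

00:00:17;19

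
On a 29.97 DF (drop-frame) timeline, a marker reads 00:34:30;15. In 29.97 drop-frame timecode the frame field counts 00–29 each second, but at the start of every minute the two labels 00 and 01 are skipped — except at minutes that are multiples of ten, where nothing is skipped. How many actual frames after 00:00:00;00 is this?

Complete 10-minute blocks: 3, each 17982 frames → 53946.
Remaining 4 whole minutes in the current block: 1800 + 3 × 1798 = 7194 frames.
Within the current minute: 30 × 30 + 15 − 2 = 913 (labels ;00/;01 skipped at this minute). Total = 53946 + 7194 + 913 = 62053.

62053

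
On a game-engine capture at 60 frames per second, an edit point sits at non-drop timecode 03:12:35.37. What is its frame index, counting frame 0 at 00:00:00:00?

Total seconds to the label: (3 × 3600 + 12 × 60 + 35) = 11555.
Frame index = 11555 × 60 + 37 = 693337.

frame 693337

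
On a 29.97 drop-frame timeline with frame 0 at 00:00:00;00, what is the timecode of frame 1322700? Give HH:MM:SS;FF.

12:15:34;04

Ten DF minutes hold 17982 frames, so frame 1322700 lies in block 73 (frames 1312686–1330667) with 10014 frames into that block.
The block's first minute is 1800 frames and the rest 1798 each; 10014 frames reaches minute 5, so 73 × 18 + 5 × 2 = 1324 labels have been skipped so far.
Adding those back, label number 1322700 + 1324 = 1324024 at 30 labels/s is 44134 s + 4 f = 12 h 15 min 34 s frame 4, i.e. 12:15:34;04.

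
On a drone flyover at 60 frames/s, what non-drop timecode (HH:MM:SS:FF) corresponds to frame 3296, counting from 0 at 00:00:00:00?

3296 ÷ 60 = 54 full seconds, remainder 56 frames.
54 s = 0 h 0 min 54 s.
Timecode: 00:00:54:56.

00:00:54:56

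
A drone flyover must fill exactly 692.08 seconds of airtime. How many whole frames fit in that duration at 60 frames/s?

41524 frames

Frames = 692.08 × 60 = 207624/5 ≈ 41524.8000.
Complete frames: 41524.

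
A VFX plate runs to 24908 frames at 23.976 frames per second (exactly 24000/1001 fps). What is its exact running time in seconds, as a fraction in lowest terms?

Running time = 24908 ÷ (24000/1001) = 24908 × 1001/24000 = 6233227/6000 s.

6233227/6000 seconds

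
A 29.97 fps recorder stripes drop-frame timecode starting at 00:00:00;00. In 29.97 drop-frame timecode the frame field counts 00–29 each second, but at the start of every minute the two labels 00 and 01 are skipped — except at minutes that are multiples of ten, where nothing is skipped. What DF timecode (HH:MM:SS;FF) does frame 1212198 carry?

11:14:07;02

Each 10-minute DF block holds 10 × 60 × 30 − 9 × 2 = 17982 frames. 1212198 ÷ 17982 → 67 full blocks, remainder 7404.
Within the partial block the first minute is 1800 frames and each further minute 1798, so 4 further minute boundaries passed. Total skipped labels = 18 × 67 + 2 × 4 = 1214.
Non-drop label index = 1212198 + 1214 = 1213412; at 30 labels/s that is 11:14:07:02, i.e. DF 11:14:07;02.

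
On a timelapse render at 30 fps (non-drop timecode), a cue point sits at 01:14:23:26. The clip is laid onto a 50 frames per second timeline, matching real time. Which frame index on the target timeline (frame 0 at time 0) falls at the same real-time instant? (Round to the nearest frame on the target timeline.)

Source frame index: (1×3600 + 14×60 + 23) × 30 + 26 = 133916.
Real time: 133916 / (30) = 66958/15 s.
Target frame: (66958/15) × (50) = 669580/3 ≈ 223193.333 → 223193.

frame 223193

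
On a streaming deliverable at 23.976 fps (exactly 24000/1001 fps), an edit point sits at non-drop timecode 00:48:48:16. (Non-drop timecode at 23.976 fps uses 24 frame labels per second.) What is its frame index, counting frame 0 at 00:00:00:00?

frame 70288

Total seconds to the label: (0 × 3600 + 48 × 60 + 48) = 2928.
Frame index = 2928 × 24 + 16 = 70288.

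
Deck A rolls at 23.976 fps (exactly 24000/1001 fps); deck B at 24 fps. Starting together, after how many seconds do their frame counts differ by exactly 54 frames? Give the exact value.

The gap grows by |24 − 24000/1001| = 24/1001 frames per second.
Time for a 54-frame gap: 54 ÷ (24/1001) = 2252.25 s.

2252.25 seconds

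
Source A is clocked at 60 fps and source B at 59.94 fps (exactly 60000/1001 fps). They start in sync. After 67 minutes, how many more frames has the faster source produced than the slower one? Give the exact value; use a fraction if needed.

241200/1001 frames

67 min = 4020 s.
A emits 60 × 4020 = 241200 frames; B emits 60000/1001 × 4020 = 241200000/1001.
Difference = 241200/1001 frames (≈ 240.9590); B is behind A.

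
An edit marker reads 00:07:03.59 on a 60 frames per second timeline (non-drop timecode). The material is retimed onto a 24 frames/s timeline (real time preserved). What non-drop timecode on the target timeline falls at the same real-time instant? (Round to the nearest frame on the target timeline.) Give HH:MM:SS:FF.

Source frame index: (0×3600 + 7×60 + 3) × 60 + 59 = 25439.
Real time: 25439 / (60) = 25439/60 s.
Target frame: (25439/60) × (24) = 50878/5 ≈ 10175.600 → 10176.
At 24 labels/s: frame 10176 → 00:07:04:00.

00:07:04:00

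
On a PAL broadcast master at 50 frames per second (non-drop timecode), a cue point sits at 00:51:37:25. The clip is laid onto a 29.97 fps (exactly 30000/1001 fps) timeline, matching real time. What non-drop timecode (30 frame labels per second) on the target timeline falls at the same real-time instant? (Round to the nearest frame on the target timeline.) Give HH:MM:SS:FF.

00:51:34:12

Source frame index: (0×3600 + 51×60 + 37) × 50 + 25 = 154875.
Real time: 154875 / (50) = 6195/2 s.
Target frame: (6195/2) × (30000/1001) = 13275000/143 ≈ 92832.168 → 92832.
At 30 labels/s: frame 92832 → 00:51:34:12.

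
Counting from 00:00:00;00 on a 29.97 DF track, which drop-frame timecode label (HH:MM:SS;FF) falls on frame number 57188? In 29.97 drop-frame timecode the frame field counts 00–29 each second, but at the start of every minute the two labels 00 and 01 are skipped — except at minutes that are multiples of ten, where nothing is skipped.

Ten DF minutes hold 17982 frames, so frame 57188 lies in block 3 (frames 53946–71927) with 3242 frames into that block.
The block's first minute is 1800 frames and the rest 1798 each; 3242 frames reaches minute 1, so 3 × 18 + 1 × 2 = 56 labels have been skipped so far.
Adding those back, label number 57188 + 56 = 57244 at 30 labels/s is 1908 s + 4 f = 0 h 31 min 48 s frame 4, i.e. 00:31:48;04.

00:31:48;04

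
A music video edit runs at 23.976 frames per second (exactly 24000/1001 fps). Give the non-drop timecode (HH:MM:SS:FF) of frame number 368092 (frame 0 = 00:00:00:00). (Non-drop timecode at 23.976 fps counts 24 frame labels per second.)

368092 ÷ 24 = 15337 full seconds, remainder 4 frames.
15337 s = 4 h 15 min 37 s.
Timecode: 04:15:37:04.

04:15:37:04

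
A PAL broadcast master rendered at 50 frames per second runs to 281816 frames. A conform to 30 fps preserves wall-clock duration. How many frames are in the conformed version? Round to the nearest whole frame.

Frames at target rate = 281816 × (30) / (50) = 845448/5 ≈ 169089.600.
Nearest whole frame: 169090.

169090 frames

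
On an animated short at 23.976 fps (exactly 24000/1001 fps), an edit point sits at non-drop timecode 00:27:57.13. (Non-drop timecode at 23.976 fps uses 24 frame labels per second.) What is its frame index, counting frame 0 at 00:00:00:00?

Total seconds to the label: (0 × 3600 + 27 × 60 + 57) = 1677.
Frame index = 1677 × 24 + 13 = 40261.

40261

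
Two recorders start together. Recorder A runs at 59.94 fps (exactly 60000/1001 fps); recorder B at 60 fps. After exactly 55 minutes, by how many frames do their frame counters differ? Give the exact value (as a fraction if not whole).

18000/91 frames

55 min = 3300 s.
A emits 60000/1001 × 3300 = 18000000/91 frames; B emits 60 × 3300 = 198000.
Difference = 18000/91 frames (≈ 197.8022); B is ahead of A.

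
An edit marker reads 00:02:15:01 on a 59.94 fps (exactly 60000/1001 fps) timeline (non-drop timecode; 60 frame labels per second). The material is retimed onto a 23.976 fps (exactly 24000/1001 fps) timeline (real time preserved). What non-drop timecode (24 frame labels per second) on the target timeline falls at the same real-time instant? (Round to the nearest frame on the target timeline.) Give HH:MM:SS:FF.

00:02:15:00

Source frame index: (0×3600 + 2×60 + 15) × 60 + 1 = 8101.
Real time: 8101 / (60000/1001) = 8109101/60000 s.
Target frame: (8109101/60000) × (24000/1001) = 16202/5 ≈ 3240.400 → 3240.
At 24 labels/s: frame 3240 → 00:02:15:00.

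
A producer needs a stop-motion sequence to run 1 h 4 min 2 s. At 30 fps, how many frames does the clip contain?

1 h 4 min 2 s = 3842 s.
Frames = 3842 × 30 = 115260.

115260 frames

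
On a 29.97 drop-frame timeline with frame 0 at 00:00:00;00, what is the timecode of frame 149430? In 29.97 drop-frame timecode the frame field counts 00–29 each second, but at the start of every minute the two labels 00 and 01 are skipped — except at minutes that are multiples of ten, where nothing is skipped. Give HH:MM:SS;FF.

Each 10-minute DF block holds 10 × 60 × 30 − 9 × 2 = 17982 frames. 149430 ÷ 17982 → 8 full blocks, remainder 5574.
Within the partial block the first minute is 1800 frames and each further minute 1798, so 3 further minute boundaries passed. Total skipped labels = 18 × 8 + 2 × 3 = 150.
Non-drop label index = 149430 + 150 = 149580; at 30 labels/s that is 01:23:06:00, i.e. DF 01:23:06;00.

01:23:06;00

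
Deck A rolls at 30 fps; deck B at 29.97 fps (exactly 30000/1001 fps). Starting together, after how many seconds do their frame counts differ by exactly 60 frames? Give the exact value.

The gap grows by |30000/1001 − 30| = 30/1001 frames per second.
Time for a 60-frame gap: 60 ÷ (30/1001) = 2002 s.

2002 seconds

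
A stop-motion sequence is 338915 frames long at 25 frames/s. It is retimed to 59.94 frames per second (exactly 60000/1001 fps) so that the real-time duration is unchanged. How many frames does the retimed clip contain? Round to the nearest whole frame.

Frames at target rate = 338915 × (60000/1001) / (25) = 813396000/1001 ≈ 812583.417.
Nearest whole frame: 812583.

812583 frames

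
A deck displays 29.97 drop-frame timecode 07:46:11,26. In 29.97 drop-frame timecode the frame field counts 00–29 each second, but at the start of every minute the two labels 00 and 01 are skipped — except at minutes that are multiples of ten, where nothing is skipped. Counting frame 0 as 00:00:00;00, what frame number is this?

838316

As if non-drop at 30 labels/s: (7 × 3600 + 46 × 60 + 11) × 30 + 26 = 839156.
Minute boundaries passed: 466; those not divisible by 10: 466 − 46 = 420; dropped labels = 2 × 420 = 840.
Actual frame index = 839156 − 840 = 838316.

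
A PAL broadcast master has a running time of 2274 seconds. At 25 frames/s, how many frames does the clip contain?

Frames = 2274 × 25 = 56850.

56850 frames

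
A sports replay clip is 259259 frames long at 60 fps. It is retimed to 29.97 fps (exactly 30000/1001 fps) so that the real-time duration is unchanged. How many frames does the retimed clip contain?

Target frames = source frames × (target rate / source rate) = 259259 × (30000/1001)/(60) = 259259 × 500/1001 = 129500.

129500 frames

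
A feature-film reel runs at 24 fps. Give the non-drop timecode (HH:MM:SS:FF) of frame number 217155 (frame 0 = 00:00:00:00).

217155 ÷ 24 = 9048 full seconds, remainder 3 frames.
9048 s = 2 h 30 min 48 s.
Timecode: 02:30:48:03.

02:30:48:03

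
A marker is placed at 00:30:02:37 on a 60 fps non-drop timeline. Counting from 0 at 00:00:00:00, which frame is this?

Total seconds to the label: (0 × 3600 + 30 × 60 + 2) = 1802.
Frame index = 1802 × 60 + 37 = 108157.

108157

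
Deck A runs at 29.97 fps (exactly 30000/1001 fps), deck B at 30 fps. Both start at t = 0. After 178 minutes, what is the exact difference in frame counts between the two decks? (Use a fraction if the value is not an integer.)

320400/1001 frames

178 min = 10680 s.
A emits 30000/1001 × 10680 = 320400000/1001 frames; B emits 30 × 10680 = 320400.
Difference = 320400/1001 frames (≈ 320.0799); B is ahead of A.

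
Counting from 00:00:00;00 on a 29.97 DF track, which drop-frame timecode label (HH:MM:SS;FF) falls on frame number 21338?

00:11:51;28

Ten DF minutes hold 17982 frames, so frame 21338 lies in block 1 (frames 17982–35963) with 3356 frames into that block.
The block's first minute is 1800 frames and the rest 1798 each; 3356 frames reaches minute 1, so 1 × 18 + 1 × 2 = 20 labels have been skipped so far.
Adding those back, label number 21338 + 20 = 21358 at 30 labels/s is 711 s + 28 f = 0 h 11 min 51 s frame 28, i.e. 00:11:51;28.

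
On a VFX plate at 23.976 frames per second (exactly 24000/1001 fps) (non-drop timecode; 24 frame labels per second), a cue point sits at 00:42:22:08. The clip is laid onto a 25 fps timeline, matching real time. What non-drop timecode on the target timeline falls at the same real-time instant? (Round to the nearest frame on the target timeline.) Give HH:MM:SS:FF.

00:42:24:22

Source frame index: (0×3600 + 42×60 + 22) × 24 + 8 = 61016.
Real time: 61016 / (24000/1001) = 7634627/3000 s.
Target frame: (7634627/3000) × (25) = 7634627/120 ≈ 63621.892 → 63622.
At 25 labels/s: frame 63622 → 00:42:24:22.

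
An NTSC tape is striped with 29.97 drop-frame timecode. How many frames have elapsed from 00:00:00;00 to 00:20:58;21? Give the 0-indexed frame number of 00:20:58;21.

37725

As if non-drop at 30 labels/s: (0 × 3600 + 20 × 60 + 58) × 30 + 21 = 37761.
Minute boundaries passed: 20; those not divisible by 10: 20 − 2 = 18; dropped labels = 2 × 18 = 36.
Actual frame index = 37761 − 36 = 37725.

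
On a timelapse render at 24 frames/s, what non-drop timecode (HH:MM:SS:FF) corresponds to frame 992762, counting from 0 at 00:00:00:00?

11:29:25:02

992762 ÷ 24 = 41365 full seconds, remainder 2 frames.
41365 s = 11 h 29 min 25 s.
Timecode: 11:29:25:02.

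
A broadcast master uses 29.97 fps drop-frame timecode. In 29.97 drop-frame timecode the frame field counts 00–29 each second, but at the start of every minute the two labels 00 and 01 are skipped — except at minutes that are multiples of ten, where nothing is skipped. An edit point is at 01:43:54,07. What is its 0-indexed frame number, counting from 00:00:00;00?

186841

Complete 10-minute blocks: 10, each 17982 frames → 179820.
Remaining 3 whole minutes in the current block: 1800 + 2 × 1798 = 5396 frames.
Within the current minute: 54 × 30 + 7 − 2 = 1625 (labels ;00/;01 skipped at this minute). Total = 179820 + 5396 + 1625 = 186841.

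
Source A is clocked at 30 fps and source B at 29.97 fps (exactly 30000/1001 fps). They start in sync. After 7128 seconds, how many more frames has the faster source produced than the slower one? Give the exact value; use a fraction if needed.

19440/91 frames

A emits 30 × 7128 = 213840 frames; B emits 30000/1001 × 7128 = 19440000/91.
Difference = 19440/91 frames (≈ 213.6264); B is behind A.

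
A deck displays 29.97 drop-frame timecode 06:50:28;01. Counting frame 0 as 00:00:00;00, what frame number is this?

Complete 10-minute blocks: 41, each 17982 frames → 737262.
Remaining 0 whole minutes in the current block: 0 frames.
Within the current minute: 28 × 30 + 1 = 841. Total = 737262 + 0 + 841 = 738103.

738103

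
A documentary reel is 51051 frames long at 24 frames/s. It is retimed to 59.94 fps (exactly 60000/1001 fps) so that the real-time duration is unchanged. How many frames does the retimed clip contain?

Target frames = source frames × (target rate / source rate) = 51051 × (60000/1001)/(24) = 51051 × 2500/1001 = 127500.

127500 frames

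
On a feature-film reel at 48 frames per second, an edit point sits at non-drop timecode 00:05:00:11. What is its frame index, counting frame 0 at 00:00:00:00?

Total seconds to the label: (0 × 3600 + 5 × 60 + 0) = 300.
Frame index = 300 × 48 + 11 = 14411.

frame 14411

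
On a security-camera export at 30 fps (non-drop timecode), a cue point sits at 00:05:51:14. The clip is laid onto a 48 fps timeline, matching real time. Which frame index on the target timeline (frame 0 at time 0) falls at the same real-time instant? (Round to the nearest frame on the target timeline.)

Source frame index: (0×3600 + 5×60 + 51) × 30 + 14 = 10544.
Real time: 10544 / (30) = 5272/15 s.
Target frame: (5272/15) × (48) = 84352/5 ≈ 16870.400 → 16870.

frame 16870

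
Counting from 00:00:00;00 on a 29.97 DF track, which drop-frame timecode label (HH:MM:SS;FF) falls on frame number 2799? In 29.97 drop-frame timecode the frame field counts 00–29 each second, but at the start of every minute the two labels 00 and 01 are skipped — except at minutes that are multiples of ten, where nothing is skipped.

00:01:33;11

Ten DF minutes hold 17982 frames, so frame 2799 lies in block 0 (frames 0–17981) with 2799 frames into that block.
The block's first minute is 1800 frames and the rest 1798 each; 2799 frames reaches minute 1, so 0 × 18 + 1 × 2 = 2 labels have been skipped so far.
Adding those back, label number 2799 + 2 = 2801 at 30 labels/s is 93 s + 11 f = 0 h 1 min 33 s frame 11, i.e. 00:01:33;11.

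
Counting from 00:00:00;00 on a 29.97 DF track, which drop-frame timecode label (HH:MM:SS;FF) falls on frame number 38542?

Ten DF minutes hold 17982 frames, so frame 38542 lies in block 2 (frames 35964–53945) with 2578 frames into that block.
The block's first minute is 1800 frames and the rest 1798 each; 2578 frames reaches minute 1, so 2 × 18 + 1 × 2 = 38 labels have been skipped so far.
Adding those back, label number 38542 + 38 = 38580 at 30 labels/s is 1286 s + 0 f = 0 h 21 min 26 s frame 0, i.e. 00:21:26;00.

00:21:26;00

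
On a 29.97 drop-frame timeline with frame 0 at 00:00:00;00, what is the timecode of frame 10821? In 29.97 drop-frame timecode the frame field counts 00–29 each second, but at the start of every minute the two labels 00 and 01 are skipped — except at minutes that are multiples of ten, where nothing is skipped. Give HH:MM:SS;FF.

00:06:01;03

Each 10-minute DF block holds 10 × 60 × 30 − 9 × 2 = 17982 frames. 10821 ÷ 17982 → 0 full blocks, remainder 10821.
Within the partial block the first minute is 1800 frames and each further minute 1798, so 6 further minute boundaries passed. Total skipped labels = 18 × 0 + 2 × 6 = 12.
Non-drop label index = 10821 + 12 = 10833; at 30 labels/s that is 00:06:01:03, i.e. DF 00:06:01;03.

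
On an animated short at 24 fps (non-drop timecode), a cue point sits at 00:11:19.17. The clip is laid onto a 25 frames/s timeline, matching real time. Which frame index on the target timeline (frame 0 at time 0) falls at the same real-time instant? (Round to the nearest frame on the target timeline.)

Source frame index: (0×3600 + 11×60 + 19) × 24 + 17 = 16313.
Real time: 16313 / (24) = 16313/24 s.
Target frame: (16313/24) × (25) = 407825/24 ≈ 16992.708 → 16993.

frame 16993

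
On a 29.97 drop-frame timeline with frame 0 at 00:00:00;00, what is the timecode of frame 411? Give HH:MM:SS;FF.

Ten DF minutes hold 17982 frames, so frame 411 lies in block 0 (frames 0–17981) with 411 frames into that block.
The block's first minute is 1800 frames and the rest 1798 each; 411 frames reaches minute 0, so 0 × 18 + 0 × 2 = 0 labels have been skipped so far.
Adding those back, label number 411 + 0 = 411 at 30 labels/s is 13 s + 21 f = 0 h 0 min 13 s frame 21, i.e. 00:00:13;21.

00:00:13;21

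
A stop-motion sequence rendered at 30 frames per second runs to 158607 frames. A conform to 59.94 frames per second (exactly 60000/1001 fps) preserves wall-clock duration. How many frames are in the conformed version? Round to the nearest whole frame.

Frames at target rate = 158607 × (60000/1001) / (30) = 317214000/1001 ≈ 316897.103.
Nearest whole frame: 316897.

316897 frames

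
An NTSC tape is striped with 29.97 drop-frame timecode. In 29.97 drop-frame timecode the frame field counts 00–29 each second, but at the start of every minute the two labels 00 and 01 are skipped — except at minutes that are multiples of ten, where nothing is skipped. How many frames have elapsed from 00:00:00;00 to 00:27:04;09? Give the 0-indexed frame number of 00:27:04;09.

As if non-drop at 30 labels/s: (0 × 3600 + 27 × 60 + 4) × 30 + 9 = 48729.
Minute boundaries passed: 27; those not divisible by 10: 27 − 2 = 25; dropped labels = 2 × 25 = 50.
Actual frame index = 48729 − 50 = 48679.

48679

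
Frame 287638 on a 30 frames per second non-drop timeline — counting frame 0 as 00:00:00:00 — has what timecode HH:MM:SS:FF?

02:39:47:28

287638 ÷ 30 = 9587 full seconds, remainder 28 frames.
9587 s = 2 h 39 min 47 s.
Timecode: 02:39:47:28.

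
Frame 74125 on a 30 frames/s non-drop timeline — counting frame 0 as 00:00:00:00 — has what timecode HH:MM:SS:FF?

00:41:10:25

74125 ÷ 30 = 2470 full seconds, remainder 25 frames.
2470 s = 0 h 41 min 10 s.
Timecode: 00:41:10:25.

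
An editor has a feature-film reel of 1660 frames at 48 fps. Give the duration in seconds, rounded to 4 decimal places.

34.5833 seconds

Running time = 1660 × 1/48 = 415/12 s ≈ 34.5833 s.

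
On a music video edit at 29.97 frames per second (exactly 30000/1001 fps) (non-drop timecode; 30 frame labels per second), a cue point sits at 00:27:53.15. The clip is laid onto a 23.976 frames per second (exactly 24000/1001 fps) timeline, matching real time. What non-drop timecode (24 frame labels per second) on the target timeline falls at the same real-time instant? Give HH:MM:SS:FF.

00:27:53:12

Source frame index: (0×3600 + 27×60 + 53) × 30 + 15 = 50205.
Real time: 50205 / (30000/1001) = 3350347/2000 s.
Target frame: (3350347/2000) × (24000/1001) = 40164.
At 24 labels/s: frame 40164 → 00:27:53:12.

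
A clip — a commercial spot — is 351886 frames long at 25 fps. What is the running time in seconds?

Running time = 351886 / (25) = 14075.44 s.

14075.44 seconds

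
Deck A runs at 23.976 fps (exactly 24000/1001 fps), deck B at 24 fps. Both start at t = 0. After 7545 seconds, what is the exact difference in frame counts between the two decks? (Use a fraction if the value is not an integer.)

A emits 24000/1001 × 7545 = 181080000/1001 frames; B emits 24 × 7545 = 181080.
Difference = 181080/1001 frames (≈ 180.8991); B is ahead of A.

181080/1001 frames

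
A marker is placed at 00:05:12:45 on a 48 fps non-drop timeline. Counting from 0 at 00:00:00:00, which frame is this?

Total seconds to the label: (0 × 3600 + 5 × 60 + 12) = 312.
Frame index = 312 × 48 + 45 = 15021.

15021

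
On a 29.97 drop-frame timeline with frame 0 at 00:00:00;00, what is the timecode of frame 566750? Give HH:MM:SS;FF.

Each 10-minute DF block holds 10 × 60 × 30 − 9 × 2 = 17982 frames. 566750 ÷ 17982 → 31 full blocks, remainder 9308.
Within the partial block the first minute is 1800 frames and each further minute 1798, so 5 further minute boundaries passed. Total skipped labels = 18 × 31 + 2 × 5 = 568.
Non-drop label index = 566750 + 568 = 567318; at 30 labels/s that is 05:15:10:18, i.e. DF 05:15:10;18.

05:15:10;18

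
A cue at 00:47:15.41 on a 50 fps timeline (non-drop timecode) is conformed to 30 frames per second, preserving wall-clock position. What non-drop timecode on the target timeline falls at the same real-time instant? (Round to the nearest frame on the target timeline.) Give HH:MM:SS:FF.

00:47:15:25

Source frame index: (0×3600 + 47×60 + 15) × 50 + 41 = 141791.
Real time: 141791 / (50) = 141791/50 s.
Target frame: (141791/50) × (30) = 425373/5 ≈ 85074.600 → 85075.
At 30 labels/s: frame 85075 → 00:47:15:25.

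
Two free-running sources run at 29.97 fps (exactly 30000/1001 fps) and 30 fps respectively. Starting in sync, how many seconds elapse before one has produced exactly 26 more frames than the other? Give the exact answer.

The gap grows by |30 − 30000/1001| = 30/1001 frames per second.
Time for a 26-frame gap: 26 ÷ (30/1001) = 13013/15 s.

13013/15 seconds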